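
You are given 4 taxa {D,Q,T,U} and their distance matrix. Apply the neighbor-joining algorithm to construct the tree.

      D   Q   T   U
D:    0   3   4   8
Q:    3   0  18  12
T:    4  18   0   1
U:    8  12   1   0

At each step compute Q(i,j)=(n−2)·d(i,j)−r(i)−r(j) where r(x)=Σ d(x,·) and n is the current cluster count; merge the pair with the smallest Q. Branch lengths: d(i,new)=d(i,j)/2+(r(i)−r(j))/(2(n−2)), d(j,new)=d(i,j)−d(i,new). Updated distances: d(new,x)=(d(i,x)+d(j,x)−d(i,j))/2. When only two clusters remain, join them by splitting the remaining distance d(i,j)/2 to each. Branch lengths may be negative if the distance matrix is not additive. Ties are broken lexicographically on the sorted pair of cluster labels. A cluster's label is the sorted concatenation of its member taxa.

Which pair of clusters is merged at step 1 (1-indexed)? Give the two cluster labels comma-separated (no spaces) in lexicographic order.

D,Q

iteration 1: select D,Q (d=3, Q=-42); attach at lengths (-3, 6); label the merged cluster DQ
  updated: d(DQ,T)=19/2, d(DQ,U)=17/2
iteration 2: select DQ,T (d=19/2, Q=-19); attach at lengths (17/2, 1); label the merged cluster DQT
  updated: d(DQT,U)=0
iteration 3: select DQT,U (d=0); attach at lengths (0, 0); label the merged cluster DQTU
final tree: (((D:-3,Q:6):17/2,T:1):0,U:0)
total length: 25/2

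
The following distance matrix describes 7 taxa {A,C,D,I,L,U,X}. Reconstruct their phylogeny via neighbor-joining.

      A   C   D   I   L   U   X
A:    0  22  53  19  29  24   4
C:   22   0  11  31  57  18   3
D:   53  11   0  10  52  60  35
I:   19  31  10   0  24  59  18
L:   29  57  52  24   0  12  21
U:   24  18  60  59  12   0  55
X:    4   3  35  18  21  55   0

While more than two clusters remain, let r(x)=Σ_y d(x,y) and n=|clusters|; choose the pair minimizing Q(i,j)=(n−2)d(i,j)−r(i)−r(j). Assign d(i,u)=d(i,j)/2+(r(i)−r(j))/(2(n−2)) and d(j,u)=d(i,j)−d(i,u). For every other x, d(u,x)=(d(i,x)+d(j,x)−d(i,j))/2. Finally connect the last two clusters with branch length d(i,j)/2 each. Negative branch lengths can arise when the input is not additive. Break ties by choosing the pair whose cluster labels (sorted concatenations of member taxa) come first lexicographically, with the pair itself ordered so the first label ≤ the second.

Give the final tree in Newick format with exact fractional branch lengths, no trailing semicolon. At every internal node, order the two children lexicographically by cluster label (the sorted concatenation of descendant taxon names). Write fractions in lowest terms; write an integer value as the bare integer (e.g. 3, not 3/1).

step 1: merge (L,U) at d=12, Q=-363; branch lengths L→27/10, U→93/10; new cluster LU
  updated: d(A,LU)=41/2, d(C,LU)=63/2, d(D,LU)=50, d(I,LU)=71/2, d(LU,X)=32
step 2: merge (D,I) at d=10, Q=-465/2; branch lengths D→171/16, I→-11/16; new cluster DI
  updated: d(A,DI)=31, d(C,DI)=16, d(DI,LU)=151/4, d(DI,X)=43/2
step 3: merge (A,LU) at d=41/2, Q=-551/4; branch lengths A→23/8, LU→141/8; new cluster ALU
  updated: d(ALU,C)=33/2, d(ALU,DI)=193/8, d(ALU,X)=31/4
step 4: merge (ALU,X) at d=31/4, Q=-521/8; branch lengths ALU→253/32, X→-5/32; new cluster ALUX
  updated: d(ALUX,C)=47/8, d(ALUX,DI)=303/16
step 5: merge (ALUX,C) at d=47/8, Q=-653/16; branch lengths ALUX→141/32, C→47/32; new cluster ACLUX
  updated: d(ACLUX,DI)=465/32
step 6: merge (ACLUX,DI) at d=465/32; branch lengths ACLUX→465/64, DI→465/64; new cluster ACDILUX
final tree: ((((A:23/8,(L:27/10,U:93/10):141/8):253/32,X:-5/32):141/32,C:47/32):465/64,(D:171/16,I:-11/16):465/64)
total length: 2261/32

((((A:23/8,(L:27/10,U:93/10):141/8):253/32,X:-5/32):141/32,C:47/32):465/64,(D:171/16,I:-11/16):465/64)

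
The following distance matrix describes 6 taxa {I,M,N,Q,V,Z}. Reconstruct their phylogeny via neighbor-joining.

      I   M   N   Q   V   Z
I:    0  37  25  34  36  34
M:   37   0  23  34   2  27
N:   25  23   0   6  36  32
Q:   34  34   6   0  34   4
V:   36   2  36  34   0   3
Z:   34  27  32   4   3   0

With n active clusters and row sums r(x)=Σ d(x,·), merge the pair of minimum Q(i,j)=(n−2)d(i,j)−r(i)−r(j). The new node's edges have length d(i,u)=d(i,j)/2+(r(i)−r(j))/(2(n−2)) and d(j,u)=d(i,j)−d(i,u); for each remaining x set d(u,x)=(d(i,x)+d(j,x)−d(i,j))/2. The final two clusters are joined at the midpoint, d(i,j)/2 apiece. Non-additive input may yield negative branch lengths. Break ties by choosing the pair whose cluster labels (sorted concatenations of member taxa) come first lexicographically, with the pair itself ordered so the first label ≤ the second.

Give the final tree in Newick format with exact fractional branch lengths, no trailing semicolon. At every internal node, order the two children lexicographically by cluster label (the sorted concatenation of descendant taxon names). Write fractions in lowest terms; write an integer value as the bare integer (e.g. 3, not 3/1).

(((I:319/16,((M:5/2,V:-1/2):23/2,Z:5/2):125/16):105/16,N:59/16):37/32,Q:37/32)

1. join M+V (d=2, Q=-226) ⇒ MV; edges |M|=5/2, |V|=-1/2
  updated: d(I,MV)=71/2, d(MV,N)=57/2, d(MV,Q)=33, d(MV,Z)=14
2. join MV+Z (d=14, Q=-153) ⇒ MVZ; edges |MV|=23/2, |Z|=5/2
  updated: d(I,MVZ)=111/4, d(MVZ,N)=93/4, d(MVZ,Q)=23/2
3. join I+MVZ (d=111/4, Q=-375/4) ⇒ IMVZ; edges |I|=319/16, |MVZ|=125/16
  updated: d(IMVZ,N)=41/4, d(IMVZ,Q)=71/8
4. join IMVZ+N (d=41/4, Q=-201/8) ⇒ IMNVZ; edges |IMVZ|=105/16, |N|=59/16
  updated: d(IMNVZ,Q)=37/16
5. join IMNVZ+Q (d=37/16) ⇒ IMNQVZ; edges |IMNVZ|=37/32, |Q|=37/32
final tree: (((I:319/16,((M:5/2,V:-1/2):23/2,Z:5/2):125/16):105/16,N:59/16):37/32,Q:37/32)
total length: 901/16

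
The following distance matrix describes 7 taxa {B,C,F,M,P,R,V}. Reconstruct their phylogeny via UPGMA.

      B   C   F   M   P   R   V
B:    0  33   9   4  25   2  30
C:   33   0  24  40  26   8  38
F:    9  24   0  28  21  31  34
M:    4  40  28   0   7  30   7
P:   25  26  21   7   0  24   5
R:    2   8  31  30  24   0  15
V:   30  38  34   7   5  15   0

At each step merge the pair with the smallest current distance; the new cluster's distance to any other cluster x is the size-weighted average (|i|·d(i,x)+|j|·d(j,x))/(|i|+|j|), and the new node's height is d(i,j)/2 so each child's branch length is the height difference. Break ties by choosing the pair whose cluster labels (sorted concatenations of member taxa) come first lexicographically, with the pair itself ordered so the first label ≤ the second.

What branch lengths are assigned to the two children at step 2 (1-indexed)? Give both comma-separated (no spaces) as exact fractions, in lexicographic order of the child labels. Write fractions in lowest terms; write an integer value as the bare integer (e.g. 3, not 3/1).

iteration 1: select B,R (d=2); attach at lengths (1, 1); label the merged cluster BR
  updated: d(BR,C)=41/2, d(BR,F)=20, d(BR,M)=17, d(BR,P)=49/2, d(BR,V)=45/2
iteration 2: select P,V (d=5); attach at lengths (5/2, 5/2); label the merged cluster PV
  updated: d(BR,PV)=47/2, d(C,PV)=32, d(F,PV)=55/2, d(M,PV)=7
iteration 3: select M,PV (d=7); attach at lengths (7/2, 1); label the merged cluster MPV
  updated: d(BR,MPV)=64/3, d(C,MPV)=104/3, d(F,MPV)=83/3
iteration 4: select BR,F (d=20); attach at lengths (9, 10); label the merged cluster BFR
  updated: d(BFR,C)=65/3, d(BFR,MPV)=211/9
iteration 5: select BFR,C (d=65/3); attach at lengths (5/6, 65/6); label the merged cluster BCFR
  updated: d(BCFR,MPV)=105/4
iteration 6: select BCFR,MPV (d=105/4); attach at lengths (55/24, 77/8); label the merged cluster BCFMPRV
final tree: ((((B:1,R:1):9,F:10):5/6,C:65/6):55/24,(M:7/2,(P:5/2,V:5/2):1):77/8)
total length: 649/12

5/2,5/2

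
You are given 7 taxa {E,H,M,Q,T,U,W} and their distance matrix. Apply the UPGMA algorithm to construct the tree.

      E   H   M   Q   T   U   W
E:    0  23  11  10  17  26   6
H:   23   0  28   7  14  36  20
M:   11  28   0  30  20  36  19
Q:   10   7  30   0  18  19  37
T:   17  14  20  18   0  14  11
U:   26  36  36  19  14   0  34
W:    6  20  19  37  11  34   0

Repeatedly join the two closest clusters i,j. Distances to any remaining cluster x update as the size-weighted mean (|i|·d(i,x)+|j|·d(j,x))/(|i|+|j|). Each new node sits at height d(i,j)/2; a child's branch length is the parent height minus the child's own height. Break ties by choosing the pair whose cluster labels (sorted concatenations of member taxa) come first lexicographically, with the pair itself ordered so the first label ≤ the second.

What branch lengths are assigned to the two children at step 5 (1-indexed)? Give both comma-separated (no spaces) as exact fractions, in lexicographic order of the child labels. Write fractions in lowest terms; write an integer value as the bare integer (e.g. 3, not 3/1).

35/12,31/4

1. join E+W (d=6) ⇒ EW; edges |E|=3, |W|=3
  updated: d(EW,H)=43/2, d(EW,M)=15, d(EW,Q)=47/2, d(EW,T)=14, d(EW,U)=30
2. join H+Q (d=7) ⇒ HQ; edges |H|=7/2, |Q|=7/2
  updated: d(EW,HQ)=45/2, d(HQ,M)=29, d(HQ,T)=16, d(HQ,U)=55/2
3. join EW+T (d=14) ⇒ ETW; edges |EW|=4, |T|=7
  updated: d(ETW,HQ)=61/3, d(ETW,M)=50/3, d(ETW,U)=74/3
4. join ETW+M (d=50/3) ⇒ EMTW; edges |ETW|=4/3, |M|=25/3
  updated: d(EMTW,HQ)=45/2, d(EMTW,U)=55/2
5. join EMTW+HQ (d=45/2) ⇒ EHMQTW; edges |EMTW|=35/12, |HQ|=31/4
  updated: d(EHMQTW,U)=55/2
6. join EHMQTW+U (d=55/2) ⇒ EHMQTUW; edges |EHMQTW|=5/2, |U|=55/4
final tree: (((((E:3,W:3):4,T:7):4/3,M:25/3):35/12,(H:7/2,Q:7/2):31/4):5/2,U:55/4)
total length: 727/12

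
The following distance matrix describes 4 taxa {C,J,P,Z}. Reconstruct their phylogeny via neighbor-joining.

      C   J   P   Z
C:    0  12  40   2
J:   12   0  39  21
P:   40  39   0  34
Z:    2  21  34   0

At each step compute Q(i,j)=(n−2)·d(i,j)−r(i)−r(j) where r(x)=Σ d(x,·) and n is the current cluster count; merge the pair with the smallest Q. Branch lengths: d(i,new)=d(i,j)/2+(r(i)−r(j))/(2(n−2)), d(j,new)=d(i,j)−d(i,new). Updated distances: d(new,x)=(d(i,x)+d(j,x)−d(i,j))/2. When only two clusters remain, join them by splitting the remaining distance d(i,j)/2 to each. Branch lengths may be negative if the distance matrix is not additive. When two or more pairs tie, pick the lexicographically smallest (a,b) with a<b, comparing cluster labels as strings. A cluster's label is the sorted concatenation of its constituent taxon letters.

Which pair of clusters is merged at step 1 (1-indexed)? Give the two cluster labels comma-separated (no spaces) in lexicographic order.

C,Z

step 1: merge (C,Z) at d=2, Q=-107; branch lengths C→1/4, Z→7/4; new cluster CZ
  updated: d(CZ,J)=31/2, d(CZ,P)=36
step 2: merge (CZ,J) at d=31/2, Q=-181/2; branch lengths CZ→25/4, J→37/4; new cluster CJZ
  updated: d(CJZ,P)=119/4
step 3: merge (CJZ,P) at d=119/4; branch lengths CJZ→119/8, P→119/8; new cluster CJPZ
final tree: (((C:1/4,Z:7/4):25/4,J:37/4):119/8,P:119/8)
total length: 189/4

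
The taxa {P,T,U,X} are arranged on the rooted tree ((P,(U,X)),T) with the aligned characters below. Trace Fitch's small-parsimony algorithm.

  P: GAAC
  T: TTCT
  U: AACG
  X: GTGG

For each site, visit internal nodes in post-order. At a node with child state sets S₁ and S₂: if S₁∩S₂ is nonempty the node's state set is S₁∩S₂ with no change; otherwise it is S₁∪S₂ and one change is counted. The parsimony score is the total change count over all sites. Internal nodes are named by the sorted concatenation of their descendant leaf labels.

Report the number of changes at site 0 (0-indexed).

2

[col 0] UX: children U:{A}, X:{G} ∪→ {A,G}; cost 1
[col 0] PUX: children P:{G}, UX:{A,G} ∩→ {G}; cost 0
[col 0] PTUX: children PUX:{G}, T:{T} ∪→ {G,T}; cost 1
[col 1] UX: children U:{A}, X:{T} ∪→ {A,T}; cost 1
[col 1] PUX: children P:{A}, UX:{A,T} ∩→ {A}; cost 0
[col 1] PTUX: children PUX:{A}, T:{T} ∪→ {A,T}; cost 1
[col 2] UX: children U:{C}, X:{G} ∪→ {C,G}; cost 1
[col 2] PUX: children P:{A}, UX:{C,G} ∪→ {A,C,G}; cost 1
[col 2] PTUX: children PUX:{A,C,G}, T:{C} ∩→ {C}; cost 0
[col 3] UX: children U:{G}, X:{G} ∩→ {G}; cost 0
[col 3] PUX: children P:{C}, UX:{G} ∪→ {C,G}; cost 1
[col 3] PTUX: children PUX:{C,G}, T:{T} ∪→ {C,G,T}; cost 1
per-site changes: [2, 2, 2, 2]; total = 8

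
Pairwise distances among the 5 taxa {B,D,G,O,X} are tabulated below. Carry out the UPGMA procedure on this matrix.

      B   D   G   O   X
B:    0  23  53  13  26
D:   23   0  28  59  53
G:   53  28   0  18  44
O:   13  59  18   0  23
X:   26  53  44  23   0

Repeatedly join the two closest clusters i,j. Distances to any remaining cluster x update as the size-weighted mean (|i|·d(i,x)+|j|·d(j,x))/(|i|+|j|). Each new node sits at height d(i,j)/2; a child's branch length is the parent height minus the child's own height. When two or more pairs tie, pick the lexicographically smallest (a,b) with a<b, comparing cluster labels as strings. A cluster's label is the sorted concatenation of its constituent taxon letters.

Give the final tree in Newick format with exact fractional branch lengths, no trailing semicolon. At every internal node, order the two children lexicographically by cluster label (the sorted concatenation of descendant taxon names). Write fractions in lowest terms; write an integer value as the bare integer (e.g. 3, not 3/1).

(((B:13/2,O:13/2):23/4,X:49/4):103/12,(D:14,G:14):41/6)

1. join B+O (d=13) ⇒ BO; edges |B|=13/2, |O|=13/2
  updated: d(BO,D)=41, d(BO,G)=71/2, d(BO,X)=49/2
2. join BO+X (d=49/2) ⇒ BOX; edges |BO|=23/4, |X|=49/4
  updated: d(BOX,D)=45, d(BOX,G)=115/3
3. join D+G (d=28) ⇒ DG; edges |D|=14, |G|=14
  updated: d(BOX,DG)=125/3
4. join BOX+DG (d=125/3) ⇒ BDGOX; edges |BOX|=103/12, |DG|=41/6
final tree: (((B:13/2,O:13/2):23/4,X:49/4):103/12,(D:14,G:14):41/6)
total length: 893/12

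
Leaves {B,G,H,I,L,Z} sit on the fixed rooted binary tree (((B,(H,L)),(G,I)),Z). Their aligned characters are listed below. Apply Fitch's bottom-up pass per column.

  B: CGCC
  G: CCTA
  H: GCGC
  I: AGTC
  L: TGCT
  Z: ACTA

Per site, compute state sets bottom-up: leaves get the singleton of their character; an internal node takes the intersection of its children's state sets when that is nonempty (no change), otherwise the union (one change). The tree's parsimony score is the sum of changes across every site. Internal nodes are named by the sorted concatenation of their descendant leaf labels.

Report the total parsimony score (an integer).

site 0, node HL: H={G} ∪ L={T} → {G,T} (+1)
site 0, node BHL: B={C} ∪ HL={G,T} → {C,G,T} (+1)
site 0, node GI: G={C} ∪ I={A} → {A,C} (+1)
site 0, node BGHIL: BHL={C,G,T} ∩ GI={A,C} → {C} (+0)
site 0, node BGHILZ: BGHIL={C} ∪ Z={A} → {A,C} (+1)
site 1, node HL: H={C} ∪ L={G} → {C,G} (+1)
site 1, node BHL: B={G} ∩ HL={C,G} → {G} (+0)
site 1, node GI: G={C} ∪ I={G} → {C,G} (+1)
site 1, node BGHIL: BHL={G} ∩ GI={C,G} → {G} (+0)
site 1, node BGHILZ: BGHIL={G} ∪ Z={C} → {C,G} (+1)
site 2, node HL: H={G} ∪ L={C} → {C,G} (+1)
site 2, node BHL: B={C} ∩ HL={C,G} → {C} (+0)
site 2, node GI: G={T} ∩ I={T} → {T} (+0)
site 2, node BGHIL: BHL={C} ∪ GI={T} → {C,T} (+1)
site 2, node BGHILZ: BGHIL={C,T} ∩ Z={T} → {T} (+0)
site 3, node HL: H={C} ∪ L={T} → {C,T} (+1)
site 3, node BHL: B={C} ∩ HL={C,T} → {C} (+0)
site 3, node GI: G={A} ∪ I={C} → {A,C} (+1)
site 3, node BGHIL: BHL={C} ∩ GI={A,C} → {C} (+0)
site 3, node BGHILZ: BGHIL={C} ∪ Z={A} → {A,C} (+1)
per-site changes: [4, 3, 2, 3]; total = 12

12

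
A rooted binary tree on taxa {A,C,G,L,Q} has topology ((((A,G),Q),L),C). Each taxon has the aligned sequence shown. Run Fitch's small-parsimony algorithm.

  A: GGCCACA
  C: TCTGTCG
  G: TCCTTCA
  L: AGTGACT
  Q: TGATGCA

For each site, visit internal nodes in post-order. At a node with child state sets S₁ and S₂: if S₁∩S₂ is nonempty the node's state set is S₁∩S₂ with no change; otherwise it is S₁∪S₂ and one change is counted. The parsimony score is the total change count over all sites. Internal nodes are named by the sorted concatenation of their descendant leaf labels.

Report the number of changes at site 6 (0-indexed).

site 0, node AG: A={G} ∪ G={T} → {G,T} (+1)
site 0, node AGQ: AG={G,T} ∩ Q={T} → {T} (+0)
site 0, node AGLQ: AGQ={T} ∪ L={A} → {A,T} (+1)
site 0, node ACGLQ: AGLQ={A,T} ∩ C={T} → {T} (+0)
site 1, node AG: A={G} ∪ G={C} → {C,G} (+1)
site 1, node AGQ: AG={C,G} ∩ Q={G} → {G} (+0)
site 1, node AGLQ: AGQ={G} ∩ L={G} → {G} (+0)
site 1, node ACGLQ: AGLQ={G} ∪ C={C} → {C,G} (+1)
site 2, node AG: A={C} ∩ G={C} → {C} (+0)
site 2, node AGQ: AG={C} ∪ Q={A} → {A,C} (+1)
site 2, node AGLQ: AGQ={A,C} ∪ L={T} → {A,C,T} (+1)
site 2, node ACGLQ: AGLQ={A,C,T} ∩ C={T} → {T} (+0)
site 3, node AG: A={C} ∪ G={T} → {C,T} (+1)
site 3, node AGQ: AG={C,T} ∩ Q={T} → {T} (+0)
site 3, node AGLQ: AGQ={T} ∪ L={G} → {G,T} (+1)
site 3, node ACGLQ: AGLQ={G,T} ∩ C={G} → {G} (+0)
site 4, node AG: A={A} ∪ G={T} → {A,T} (+1)
site 4, node AGQ: AG={A,T} ∪ Q={G} → {A,G,T} (+1)
site 4, node AGLQ: AGQ={A,G,T} ∩ L={A} → {A} (+0)
site 4, node ACGLQ: AGLQ={A} ∪ C={T} → {A,T} (+1)
site 5, node AG: A={C} ∩ G={C} → {C} (+0)
site 5, node AGQ: AG={C} ∩ Q={C} → {C} (+0)
site 5, node AGLQ: AGQ={C} ∩ L={C} → {C} (+0)
site 5, node ACGLQ: AGLQ={C} ∩ C={C} → {C} (+0)
site 6, node AG: A={A} ∩ G={A} → {A} (+0)
site 6, node AGQ: AG={A} ∩ Q={A} → {A} (+0)
site 6, node AGLQ: AGQ={A} ∪ L={T} → {A,T} (+1)
site 6, node ACGLQ: AGLQ={A,T} ∪ C={G} → {A,G,T} (+1)
per-site changes: [2, 2, 2, 2, 3, 0, 2]; total = 13

2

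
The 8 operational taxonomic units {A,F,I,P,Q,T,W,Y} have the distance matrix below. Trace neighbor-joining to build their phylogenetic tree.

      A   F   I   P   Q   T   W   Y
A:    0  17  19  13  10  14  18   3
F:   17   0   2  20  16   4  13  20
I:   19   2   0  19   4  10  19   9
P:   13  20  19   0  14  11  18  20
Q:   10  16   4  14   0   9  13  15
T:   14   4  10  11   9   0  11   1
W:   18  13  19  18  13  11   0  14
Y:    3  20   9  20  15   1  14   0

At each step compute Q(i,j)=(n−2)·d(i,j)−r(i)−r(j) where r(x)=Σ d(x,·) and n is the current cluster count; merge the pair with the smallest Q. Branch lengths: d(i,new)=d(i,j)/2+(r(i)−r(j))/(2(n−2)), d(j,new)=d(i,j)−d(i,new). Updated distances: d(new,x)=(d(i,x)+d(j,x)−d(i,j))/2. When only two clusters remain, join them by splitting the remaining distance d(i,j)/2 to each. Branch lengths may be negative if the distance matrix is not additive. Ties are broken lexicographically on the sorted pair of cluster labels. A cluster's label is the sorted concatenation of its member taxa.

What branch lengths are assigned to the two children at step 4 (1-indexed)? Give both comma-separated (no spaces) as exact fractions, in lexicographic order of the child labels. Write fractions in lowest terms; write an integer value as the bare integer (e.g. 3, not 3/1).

step 1: merge (F,I) at d=2, Q=-162; branch lengths F→11/6, I→1/6; new cluster FI
  updated: d(A,FI)=17, d(FI,P)=37/2, d(FI,Q)=9, d(FI,T)=6, d(FI,W)=15, d(FI,Y)=27/2
step 2: merge (A,Y) at d=3, Q=-253/2; branch lengths A→47/20, Y→13/20; new cluster AY
  updated: d(AY,FI)=55/4, d(AY,P)=15, d(AY,Q)=11, d(AY,T)=6, d(AY,W)=29/2
step 3: merge (FI,Q) at d=9, Q=-329/4; branch lengths FI→169/32, Q→119/32; new cluster FIQ
  updated: d(AY,FIQ)=63/8, d(FIQ,P)=47/4, d(FIQ,T)=3, d(FIQ,W)=19/2
step 4: merge (FIQ,W) at d=19/2, Q=-453/8; branch lengths FIQ→61/48, W→395/48; new cluster FIQW
  updated: d(AY,FIQW)=103/16, d(FIQW,P)=81/8, d(FIQW,T)=9/4
step 5: merge (AY,T) at d=6, Q=-555/16; branch lengths AY→323/64, T→61/64; new cluster ATY
  updated: d(ATY,FIQW)=43/32, d(ATY,P)=10
step 6: merge (ATY,FIQW) at d=43/32, Q=-687/32; branch lengths ATY→39/64, FIQW→47/64; new cluster AFIQTWY
  updated: d(AFIQTWY,P)=601/64
step 7: merge (AFIQTWY,P) at d=601/64; branch lengths AFIQTWY→601/128, P→601/128; new cluster AFIPQTWY
final tree: ((((A:47/20,Y:13/20):323/64,T:61/64):39/64,(((F:11/6,I:1/6):169/32,Q:119/32):61/48,W:395/48):47/64):601/128,P:601/128)
total length: 2575/64

61/48,395/48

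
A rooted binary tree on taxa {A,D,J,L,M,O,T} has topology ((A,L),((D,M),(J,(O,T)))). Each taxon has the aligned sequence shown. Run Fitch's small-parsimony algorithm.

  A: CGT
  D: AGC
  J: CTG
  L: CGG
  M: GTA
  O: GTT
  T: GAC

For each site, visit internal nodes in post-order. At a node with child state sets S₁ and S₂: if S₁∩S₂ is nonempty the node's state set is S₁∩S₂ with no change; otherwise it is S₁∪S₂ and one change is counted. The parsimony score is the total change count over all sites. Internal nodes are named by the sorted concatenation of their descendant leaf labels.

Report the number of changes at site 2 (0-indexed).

[col 0] AL: children A:{C}, L:{C} ∩→ {C}; cost 0
[col 0] DM: children D:{A}, M:{G} ∪→ {A,G}; cost 1
[col 0] OT: children O:{G}, T:{G} ∩→ {G}; cost 0
[col 0] JOT: children J:{C}, OT:{G} ∪→ {C,G}; cost 1
[col 0] DJMOT: children DM:{A,G}, JOT:{C,G} ∩→ {G}; cost 0
[col 0] ADJLMOT: children AL:{C}, DJMOT:{G} ∪→ {C,G}; cost 1
[col 1] AL: children A:{G}, L:{G} ∩→ {G}; cost 0
[col 1] DM: children D:{G}, M:{T} ∪→ {G,T}; cost 1
[col 1] OT: children O:{T}, T:{A} ∪→ {A,T}; cost 1
[col 1] JOT: children J:{T}, OT:{A,T} ∩→ {T}; cost 0
[col 1] DJMOT: children DM:{G,T}, JOT:{T} ∩→ {T}; cost 0
[col 1] ADJLMOT: children AL:{G}, DJMOT:{T} ∪→ {G,T}; cost 1
[col 2] AL: children A:{T}, L:{G} ∪→ {G,T}; cost 1
[col 2] DM: children D:{C}, M:{A} ∪→ {A,C}; cost 1
[col 2] OT: children O:{T}, T:{C} ∪→ {C,T}; cost 1
[col 2] JOT: children J:{G}, OT:{C,T} ∪→ {C,G,T}; cost 1
[col 2] DJMOT: children DM:{A,C}, JOT:{C,G,T} ∩→ {C}; cost 0
[col 2] ADJLMOT: children AL:{G,T}, DJMOT:{C} ∪→ {C,G,T}; cost 1
per-site changes: [3, 3, 5]; total = 11

5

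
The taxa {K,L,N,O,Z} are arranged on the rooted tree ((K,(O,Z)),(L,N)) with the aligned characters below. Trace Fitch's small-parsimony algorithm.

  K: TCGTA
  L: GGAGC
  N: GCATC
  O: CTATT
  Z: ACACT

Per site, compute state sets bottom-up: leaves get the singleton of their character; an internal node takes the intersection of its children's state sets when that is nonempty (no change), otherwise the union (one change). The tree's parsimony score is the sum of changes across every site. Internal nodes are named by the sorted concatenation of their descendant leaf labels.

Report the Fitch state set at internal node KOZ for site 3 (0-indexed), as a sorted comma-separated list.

T

site 0, node OZ: O={C} ∪ Z={A} → {A,C} (+1)
site 0, node KOZ: K={T} ∪ OZ={A,C} → {A,C,T} (+1)
site 0, node LN: L={G} ∩ N={G} → {G} (+0)
site 0, node KLNOZ: KOZ={A,C,T} ∪ LN={G} → {A,C,G,T} (+1)
site 1, node OZ: O={T} ∪ Z={C} → {C,T} (+1)
site 1, node KOZ: K={C} ∩ OZ={C,T} → {C} (+0)
site 1, node LN: L={G} ∪ N={C} → {C,G} (+1)
site 1, node KLNOZ: KOZ={C} ∩ LN={C,G} → {C} (+0)
site 2, node OZ: O={A} ∩ Z={A} → {A} (+0)
site 2, node KOZ: K={G} ∪ OZ={A} → {A,G} (+1)
site 2, node LN: L={A} ∩ N={A} → {A} (+0)
site 2, node KLNOZ: KOZ={A,G} ∩ LN={A} → {A} (+0)
site 3, node OZ: O={T} ∪ Z={C} → {C,T} (+1)
site 3, node KOZ: K={T} ∩ OZ={C,T} → {T} (+0)
site 3, node LN: L={G} ∪ N={T} → {G,T} (+1)
site 3, node KLNOZ: KOZ={T} ∩ LN={G,T} → {T} (+0)
site 4, node OZ: O={T} ∩ Z={T} → {T} (+0)
site 4, node KOZ: K={A} ∪ OZ={T} → {A,T} (+1)
site 4, node LN: L={C} ∩ N={C} → {C} (+0)
site 4, node KLNOZ: KOZ={A,T} ∪ LN={C} → {A,C,T} (+1)
per-site changes: [3, 2, 1, 2, 2]; total = 10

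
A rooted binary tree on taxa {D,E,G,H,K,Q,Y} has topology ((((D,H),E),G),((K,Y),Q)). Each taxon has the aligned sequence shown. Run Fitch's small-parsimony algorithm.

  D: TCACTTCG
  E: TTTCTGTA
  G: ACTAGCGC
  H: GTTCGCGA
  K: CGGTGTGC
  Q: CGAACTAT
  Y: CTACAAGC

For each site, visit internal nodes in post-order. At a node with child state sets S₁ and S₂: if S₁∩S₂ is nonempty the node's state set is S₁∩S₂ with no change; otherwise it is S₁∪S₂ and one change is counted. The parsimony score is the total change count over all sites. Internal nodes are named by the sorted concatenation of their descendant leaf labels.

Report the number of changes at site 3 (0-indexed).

[col 0] DH: children D:{T}, H:{G} ∪→ {G,T}; cost 1
[col 0] DEH: children DH:{G,T}, E:{T} ∩→ {T}; cost 0
[col 0] DEGH: children DEH:{T}, G:{A} ∪→ {A,T}; cost 1
[col 0] KY: children K:{C}, Y:{C} ∩→ {C}; cost 0
[col 0] KQY: children KY:{C}, Q:{C} ∩→ {C}; cost 0
[col 0] DEGHKQY: children DEGH:{A,T}, KQY:{C} ∪→ {A,C,T}; cost 1
[col 1] DH: children D:{C}, H:{T} ∪→ {C,T}; cost 1
[col 1] DEH: children DH:{C,T}, E:{T} ∩→ {T}; cost 0
[col 1] DEGH: children DEH:{T}, G:{C} ∪→ {C,T}; cost 1
[col 1] KY: children K:{G}, Y:{T} ∪→ {G,T}; cost 1
[col 1] KQY: children KY:{G,T}, Q:{G} ∩→ {G}; cost 0
[col 1] DEGHKQY: children DEGH:{C,T}, KQY:{G} ∪→ {C,G,T}; cost 1
[col 2] DH: children D:{A}, H:{T} ∪→ {A,T}; cost 1
[col 2] DEH: children DH:{A,T}, E:{T} ∩→ {T}; cost 0
[col 2] DEGH: children DEH:{T}, G:{T} ∩→ {T}; cost 0
[col 2] KY: children K:{G}, Y:{A} ∪→ {A,G}; cost 1
[col 2] KQY: children KY:{A,G}, Q:{A} ∩→ {A}; cost 0
[col 2] DEGHKQY: children DEGH:{T}, KQY:{A} ∪→ {A,T}; cost 1
[col 3] DH: children D:{C}, H:{C} ∩→ {C}; cost 0
[col 3] DEH: children DH:{C}, E:{C} ∩→ {C}; cost 0
[col 3] DEGH: children DEH:{C}, G:{A} ∪→ {A,C}; cost 1
[col 3] KY: children K:{T}, Y:{C} ∪→ {C,T}; cost 1
[col 3] KQY: children KY:{C,T}, Q:{A} ∪→ {A,C,T}; cost 1
[col 3] DEGHKQY: children DEGH:{A,C}, KQY:{A,C,T} ∩→ {A,C}; cost 0
[col 4] DH: children D:{T}, H:{G} ∪→ {G,T}; cost 1
[col 4] DEH: children DH:{G,T}, E:{T} ∩→ {T}; cost 0
[col 4] DEGH: children DEH:{T}, G:{G} ∪→ {G,T}; cost 1
[col 4] KY: children K:{G}, Y:{A} ∪→ {A,G}; cost 1
[col 4] KQY: children KY:{A,G}, Q:{C} ∪→ {A,C,G}; cost 1
[col 4] DEGHKQY: children DEGH:{G,T}, KQY:{A,C,G} ∩→ {G}; cost 0
[col 5] DH: children D:{T}, H:{C} ∪→ {C,T}; cost 1
[col 5] DEH: children DH:{C,T}, E:{G} ∪→ {C,G,T}; cost 1
[col 5] DEGH: children DEH:{C,G,T}, G:{C} ∩→ {C}; cost 0
[col 5] KY: children K:{T}, Y:{A} ∪→ {A,T}; cost 1
[col 5] KQY: children KY:{A,T}, Q:{T} ∩→ {T}; cost 0
[col 5] DEGHKQY: children DEGH:{C}, KQY:{T} ∪→ {C,T}; cost 1
[col 6] DH: children D:{C}, H:{G} ∪→ {C,G}; cost 1
[col 6] DEH: children DH:{C,G}, E:{T} ∪→ {C,G,T}; cost 1
[col 6] DEGH: children DEH:{C,G,T}, G:{G} ∩→ {G}; cost 0
[col 6] KY: children K:{G}, Y:{G} ∩→ {G}; cost 0
[col 6] KQY: children KY:{G}, Q:{A} ∪→ {A,G}; cost 1
[col 6] DEGHKQY: children DEGH:{G}, KQY:{A,G} ∩→ {G}; cost 0
[col 7] DH: children D:{G}, H:{A} ∪→ {A,G}; cost 1
[col 7] DEH: children DH:{A,G}, E:{A} ∩→ {A}; cost 0
[col 7] DEGH: children DEH:{A}, G:{C} ∪→ {A,C}; cost 1
[col 7] KY: children K:{C}, Y:{C} ∩→ {C}; cost 0
[col 7] KQY: children KY:{C}, Q:{T} ∪→ {C,T}; cost 1
[col 7] DEGHKQY: children DEGH:{A,C}, KQY:{C,T} ∩→ {C}; cost 0
per-site changes: [3, 4, 3, 3, 4, 4, 3, 3]; total = 27

3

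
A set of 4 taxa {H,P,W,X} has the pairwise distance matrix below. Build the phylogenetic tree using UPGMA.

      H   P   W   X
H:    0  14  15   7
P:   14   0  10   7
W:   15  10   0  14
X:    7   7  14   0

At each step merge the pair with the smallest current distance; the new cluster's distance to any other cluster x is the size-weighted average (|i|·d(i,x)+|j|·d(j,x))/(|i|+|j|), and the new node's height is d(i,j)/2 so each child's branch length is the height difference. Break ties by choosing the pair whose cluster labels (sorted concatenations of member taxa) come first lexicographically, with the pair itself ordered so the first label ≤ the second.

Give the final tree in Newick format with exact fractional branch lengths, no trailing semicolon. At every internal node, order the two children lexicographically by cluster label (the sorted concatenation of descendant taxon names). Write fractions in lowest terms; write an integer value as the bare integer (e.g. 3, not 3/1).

iteration 1: select H,X (d=7); attach at lengths (7/2, 7/2); label the merged cluster HX
  updated: d(HX,P)=21/2, d(HX,W)=29/2
iteration 2: select P,W (d=10); attach at lengths (5, 5); label the merged cluster PW
  updated: d(HX,PW)=25/2
iteration 3: select HX,PW (d=25/2); attach at lengths (11/4, 5/4); label the merged cluster HPWX
final tree: ((H:7/2,X:7/2):11/4,(P:5,W:5):5/4)
total length: 21

((H:7/2,X:7/2):11/4,(P:5,W:5):5/4)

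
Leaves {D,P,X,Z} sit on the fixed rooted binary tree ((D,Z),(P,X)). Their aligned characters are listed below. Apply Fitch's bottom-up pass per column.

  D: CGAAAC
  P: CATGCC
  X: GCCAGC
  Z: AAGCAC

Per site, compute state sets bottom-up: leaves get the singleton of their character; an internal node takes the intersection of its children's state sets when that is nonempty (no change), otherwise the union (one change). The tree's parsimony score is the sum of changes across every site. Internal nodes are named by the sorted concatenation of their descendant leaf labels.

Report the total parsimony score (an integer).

11

site 0, node DZ: D={C} ∪ Z={A} → {A,C} (+1)
site 0, node PX: P={C} ∪ X={G} → {C,G} (+1)
site 0, node DPXZ: DZ={A,C} ∩ PX={C,G} → {C} (+0)
site 1, node DZ: D={G} ∪ Z={A} → {A,G} (+1)
site 1, node PX: P={A} ∪ X={C} → {A,C} (+1)
site 1, node DPXZ: DZ={A,G} ∩ PX={A,C} → {A} (+0)
site 2, node DZ: D={A} ∪ Z={G} → {A,G} (+1)
site 2, node PX: P={T} ∪ X={C} → {C,T} (+1)
site 2, node DPXZ: DZ={A,G} ∪ PX={C,T} → {A,C,G,T} (+1)
site 3, node DZ: D={A} ∪ Z={C} → {A,C} (+1)
site 3, node PX: P={G} ∪ X={A} → {A,G} (+1)
site 3, node DPXZ: DZ={A,C} ∩ PX={A,G} → {A} (+0)
site 4, node DZ: D={A} ∩ Z={A} → {A} (+0)
site 4, node PX: P={C} ∪ X={G} → {C,G} (+1)
site 4, node DPXZ: DZ={A} ∪ PX={C,G} → {A,C,G} (+1)
site 5, node DZ: D={C} ∩ Z={C} → {C} (+0)
site 5, node PX: P={C} ∩ X={C} → {C} (+0)
site 5, node DPXZ: DZ={C} ∩ PX={C} → {C} (+0)
per-site changes: [2, 2, 3, 2, 2, 0]; total = 11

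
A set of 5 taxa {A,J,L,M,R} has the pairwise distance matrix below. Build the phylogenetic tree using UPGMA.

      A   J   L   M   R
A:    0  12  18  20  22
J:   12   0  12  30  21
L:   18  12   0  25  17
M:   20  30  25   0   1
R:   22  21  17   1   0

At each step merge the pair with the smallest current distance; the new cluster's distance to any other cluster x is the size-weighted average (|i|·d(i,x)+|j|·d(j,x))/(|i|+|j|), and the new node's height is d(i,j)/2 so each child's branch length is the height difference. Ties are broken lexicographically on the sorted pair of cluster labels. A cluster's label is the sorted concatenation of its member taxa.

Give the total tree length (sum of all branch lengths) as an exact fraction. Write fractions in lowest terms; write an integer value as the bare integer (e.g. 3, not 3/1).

step 1: merge (M,R) at d=1; branch lengths M→1/2, R→1/2; new cluster MR
  updated: d(A,MR)=21, d(J,MR)=51/2, d(L,MR)=21
step 2: merge (A,J) at d=12; branch lengths A→6, J→6; new cluster AJ
  updated: d(AJ,L)=15, d(AJ,MR)=93/4
step 3: merge (AJ,L) at d=15; branch lengths AJ→3/2, L→15/2; new cluster AJL
  updated: d(AJL,MR)=45/2
step 4: merge (AJL,MR) at d=45/2; branch lengths AJL→15/4, MR→43/4; new cluster AJLMR
final tree: (((A:6,J:6):3/2,L:15/2):15/4,(M:1/2,R:1/2):43/4)
total length: 73/2

73/2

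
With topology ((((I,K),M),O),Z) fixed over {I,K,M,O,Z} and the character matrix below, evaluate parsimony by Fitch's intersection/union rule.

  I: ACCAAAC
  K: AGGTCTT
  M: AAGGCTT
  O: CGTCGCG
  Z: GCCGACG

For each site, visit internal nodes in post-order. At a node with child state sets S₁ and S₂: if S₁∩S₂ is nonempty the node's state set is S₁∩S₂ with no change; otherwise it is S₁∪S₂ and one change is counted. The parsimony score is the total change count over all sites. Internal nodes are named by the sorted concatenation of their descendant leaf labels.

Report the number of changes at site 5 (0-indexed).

2

[col 0] IK: children I:{A}, K:{A} ∩→ {A}; cost 0
[col 0] IKM: children IK:{A}, M:{A} ∩→ {A}; cost 0
[col 0] IKMO: children IKM:{A}, O:{C} ∪→ {A,C}; cost 1
[col 0] IKMOZ: children IKMO:{A,C}, Z:{G} ∪→ {A,C,G}; cost 1
[col 1] IK: children I:{C}, K:{G} ∪→ {C,G}; cost 1
[col 1] IKM: children IK:{C,G}, M:{A} ∪→ {A,C,G}; cost 1
[col 1] IKMO: children IKM:{A,C,G}, O:{G} ∩→ {G}; cost 0
[col 1] IKMOZ: children IKMO:{G}, Z:{C} ∪→ {C,G}; cost 1
[col 2] IK: children I:{C}, K:{G} ∪→ {C,G}; cost 1
[col 2] IKM: children IK:{C,G}, M:{G} ∩→ {G}; cost 0
[col 2] IKMO: children IKM:{G}, O:{T} ∪→ {G,T}; cost 1
[col 2] IKMOZ: children IKMO:{G,T}, Z:{C} ∪→ {C,G,T}; cost 1
[col 3] IK: children I:{A}, K:{T} ∪→ {A,T}; cost 1
[col 3] IKM: children IK:{A,T}, M:{G} ∪→ {A,G,T}; cost 1
[col 3] IKMO: children IKM:{A,G,T}, O:{C} ∪→ {A,C,G,T}; cost 1
[col 3] IKMOZ: children IKMO:{A,C,G,T}, Z:{G} ∩→ {G}; cost 0
[col 4] IK: children I:{A}, K:{C} ∪→ {A,C}; cost 1
[col 4] IKM: children IK:{A,C}, M:{C} ∩→ {C}; cost 0
[col 4] IKMO: children IKM:{C}, O:{G} ∪→ {C,G}; cost 1
[col 4] IKMOZ: children IKMO:{C,G}, Z:{A} ∪→ {A,C,G}; cost 1
[col 5] IK: children I:{A}, K:{T} ∪→ {A,T}; cost 1
[col 5] IKM: children IK:{A,T}, M:{T} ∩→ {T}; cost 0
[col 5] IKMO: children IKM:{T}, O:{C} ∪→ {C,T}; cost 1
[col 5] IKMOZ: children IKMO:{C,T}, Z:{C} ∩→ {C}; cost 0
[col 6] IK: children I:{C}, K:{T} ∪→ {C,T}; cost 1
[col 6] IKM: children IK:{C,T}, M:{T} ∩→ {T}; cost 0
[col 6] IKMO: children IKM:{T}, O:{G} ∪→ {G,T}; cost 1
[col 6] IKMOZ: children IKMO:{G,T}, Z:{G} ∩→ {G}; cost 0
per-site changes: [2, 3, 3, 3, 3, 2, 2]; total = 18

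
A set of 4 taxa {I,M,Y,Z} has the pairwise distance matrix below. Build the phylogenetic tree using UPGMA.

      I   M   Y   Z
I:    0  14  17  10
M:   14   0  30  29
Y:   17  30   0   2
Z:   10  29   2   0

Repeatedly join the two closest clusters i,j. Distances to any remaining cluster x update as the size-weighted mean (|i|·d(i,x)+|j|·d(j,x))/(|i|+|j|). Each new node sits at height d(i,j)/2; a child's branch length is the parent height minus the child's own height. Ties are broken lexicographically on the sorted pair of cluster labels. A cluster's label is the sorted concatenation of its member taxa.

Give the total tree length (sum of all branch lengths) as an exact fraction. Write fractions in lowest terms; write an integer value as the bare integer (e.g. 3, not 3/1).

1. join Y+Z (d=2) ⇒ YZ; edges |Y|=1, |Z|=1
  updated: d(I,YZ)=27/2, d(M,YZ)=59/2
2. join I+YZ (d=27/2) ⇒ IYZ; edges |I|=27/4, |YZ|=23/4
  updated: d(IYZ,M)=73/3
3. join IYZ+M (d=73/3) ⇒ IMYZ; edges |IYZ|=65/12, |M|=73/6
final tree: ((I:27/4,(Y:1,Z:1):23/4):65/12,M:73/6)
total length: 385/12

385/12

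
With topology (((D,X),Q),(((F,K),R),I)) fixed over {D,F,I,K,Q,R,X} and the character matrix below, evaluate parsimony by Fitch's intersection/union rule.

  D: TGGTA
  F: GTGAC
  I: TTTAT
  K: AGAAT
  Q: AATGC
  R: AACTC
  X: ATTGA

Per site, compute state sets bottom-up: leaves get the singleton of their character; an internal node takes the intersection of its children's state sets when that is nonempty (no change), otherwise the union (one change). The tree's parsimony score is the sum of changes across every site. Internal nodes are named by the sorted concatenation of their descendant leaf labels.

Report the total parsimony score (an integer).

DX@0: {T} ∪ {A} = {A,T} (union, +1)
DQX@0: {A,T} ∩ {A} = {A} (intersection, +0)
FK@0: {G} ∪ {A} = {A,G} (union, +1)
FKR@0: {A,G} ∩ {A} = {A} (intersection, +0)
FIKR@0: {A} ∪ {T} = {A,T} (union, +1)
DFIKQRX@0: {A} ∩ {A,T} = {A} (intersection, +0)
DX@1: {G} ∪ {T} = {G,T} (union, +1)
DQX@1: {G,T} ∪ {A} = {A,G,T} (union, +1)
FK@1: {T} ∪ {G} = {G,T} (union, +1)
FKR@1: {G,T} ∪ {A} = {A,G,T} (union, +1)
FIKR@1: {A,G,T} ∩ {T} = {T} (intersection, +0)
DFIKQRX@1: {A,G,T} ∩ {T} = {T} (intersection, +0)
DX@2: {G} ∪ {T} = {G,T} (union, +1)
DQX@2: {G,T} ∩ {T} = {T} (intersection, +0)
FK@2: {G} ∪ {A} = {A,G} (union, +1)
FKR@2: {A,G} ∪ {C} = {A,C,G} (union, +1)
FIKR@2: {A,C,G} ∪ {T} = {A,C,G,T} (union, +1)
DFIKQRX@2: {T} ∩ {A,C,G,T} = {T} (intersection, +0)
DX@3: {T} ∪ {G} = {G,T} (union, +1)
DQX@3: {G,T} ∩ {G} = {G} (intersection, +0)
FK@3: {A} ∩ {A} = {A} (intersection, +0)
FKR@3: {A} ∪ {T} = {A,T} (union, +1)
FIKR@3: {A,T} ∩ {A} = {A} (intersection, +0)
DFIKQRX@3: {G} ∪ {A} = {A,G} (union, +1)
DX@4: {A} ∩ {A} = {A} (intersection, +0)
DQX@4: {A} ∪ {C} = {A,C} (union, +1)
FK@4: {C} ∪ {T} = {C,T} (union, +1)
FKR@4: {C,T} ∩ {C} = {C} (intersection, +0)
FIKR@4: {C} ∪ {T} = {C,T} (union, +1)
DFIKQRX@4: {A,C} ∩ {C,T} = {C} (intersection, +0)
per-site changes: [3, 4, 4, 3, 3]; total = 17

17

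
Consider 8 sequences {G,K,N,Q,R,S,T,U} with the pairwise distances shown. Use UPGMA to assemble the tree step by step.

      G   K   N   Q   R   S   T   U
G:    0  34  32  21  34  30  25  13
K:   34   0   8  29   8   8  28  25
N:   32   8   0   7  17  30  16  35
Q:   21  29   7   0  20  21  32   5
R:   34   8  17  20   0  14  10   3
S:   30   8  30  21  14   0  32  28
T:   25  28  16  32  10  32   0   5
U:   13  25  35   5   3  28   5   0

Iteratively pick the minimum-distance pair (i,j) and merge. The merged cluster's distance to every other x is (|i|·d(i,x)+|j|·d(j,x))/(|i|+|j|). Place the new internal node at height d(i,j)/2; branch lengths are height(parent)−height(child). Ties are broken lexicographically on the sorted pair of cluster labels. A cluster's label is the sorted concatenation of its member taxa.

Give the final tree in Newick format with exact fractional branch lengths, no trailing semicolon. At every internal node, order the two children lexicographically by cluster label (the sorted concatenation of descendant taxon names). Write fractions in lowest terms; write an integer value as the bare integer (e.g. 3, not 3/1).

(G:27/2,((K:4,S:4):143/20,((N:7/2,Q:7/2):83/12,((R:3/2,U:3/2):9/4,T:15/4):20/3):11/15):47/20)

1. join R+U (d=3) ⇒ RU; edges |R|=3/2, |U|=3/2
  updated: d(G,RU)=47/2, d(K,RU)=33/2, d(N,RU)=26, d(Q,RU)=25/2, d(RU,S)=21, d(RU,T)=15/2
2. join N+Q (d=7) ⇒ NQ; edges |N|=7/2, |Q|=7/2
  updated: d(G,NQ)=53/2, d(K,NQ)=37/2, d(NQ,RU)=77/4, d(NQ,S)=51/2, d(NQ,T)=24
3. join RU+T (d=15/2) ⇒ RTU; edges |RU|=9/4, |T|=15/4
  updated: d(G,RTU)=24, d(K,RTU)=61/3, d(NQ,RTU)=125/6, d(RTU,S)=74/3
4. join K+S (d=8) ⇒ KS; edges |K|=4, |S|=4
  updated: d(G,KS)=32, d(KS,NQ)=22, d(KS,RTU)=45/2
5. join NQ+RTU (d=125/6) ⇒ NQRTU; edges |NQ|=83/12, |RTU|=20/3
  updated: d(G,NQRTU)=25, d(KS,NQRTU)=223/10
6. join KS+NQRTU (d=223/10) ⇒ KNQRSTU; edges |KS|=143/20, |NQRTU|=11/15
  updated: d(G,KNQRSTU)=27
7. join G+KNQRSTU (d=27) ⇒ GKNQRSTU; edges |G|=27/2, |KNQRSTU|=47/20
final tree: (G:27/2,((K:4,S:4):143/20,((N:7/2,Q:7/2):83/12,((R:3/2,U:3/2):9/4,T:15/4):20/3):11/15):47/20)
total length: 3679/60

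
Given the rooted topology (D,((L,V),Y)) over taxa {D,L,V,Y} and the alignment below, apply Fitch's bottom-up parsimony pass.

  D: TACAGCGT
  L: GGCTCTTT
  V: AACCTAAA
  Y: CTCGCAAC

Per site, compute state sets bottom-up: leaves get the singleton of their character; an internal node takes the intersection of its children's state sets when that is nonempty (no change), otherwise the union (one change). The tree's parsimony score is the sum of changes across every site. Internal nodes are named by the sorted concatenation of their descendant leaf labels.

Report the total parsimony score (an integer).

16

[col 0] LV: children L:{G}, V:{A} ∪→ {A,G}; cost 1
[col 0] LVY: children LV:{A,G}, Y:{C} ∪→ {A,C,G}; cost 1
[col 0] DLVY: children D:{T}, LVY:{A,C,G} ∪→ {A,C,G,T}; cost 1
[col 1] LV: children L:{G}, V:{A} ∪→ {A,G}; cost 1
[col 1] LVY: children LV:{A,G}, Y:{T} ∪→ {A,G,T}; cost 1
[col 1] DLVY: children D:{A}, LVY:{A,G,T} ∩→ {A}; cost 0
[col 2] LV: children L:{C}, V:{C} ∩→ {C}; cost 0
[col 2] LVY: children LV:{C}, Y:{C} ∩→ {C}; cost 0
[col 2] DLVY: children D:{C}, LVY:{C} ∩→ {C}; cost 0
[col 3] LV: children L:{T}, V:{C} ∪→ {C,T}; cost 1
[col 3] LVY: children LV:{C,T}, Y:{G} ∪→ {C,G,T}; cost 1
[col 3] DLVY: children D:{A}, LVY:{C,G,T} ∪→ {A,C,G,T}; cost 1
[col 4] LV: children L:{C}, V:{T} ∪→ {C,T}; cost 1
[col 4] LVY: children LV:{C,T}, Y:{C} ∩→ {C}; cost 0
[col 4] DLVY: children D:{G}, LVY:{C} ∪→ {C,G}; cost 1
[col 5] LV: children L:{T}, V:{A} ∪→ {A,T}; cost 1
[col 5] LVY: children LV:{A,T}, Y:{A} ∩→ {A}; cost 0
[col 5] DLVY: children D:{C}, LVY:{A} ∪→ {A,C}; cost 1
[col 6] LV: children L:{T}, V:{A} ∪→ {A,T}; cost 1
[col 6] LVY: children LV:{A,T}, Y:{A} ∩→ {A}; cost 0
[col 6] DLVY: children D:{G}, LVY:{A} ∪→ {A,G}; cost 1
[col 7] LV: children L:{T}, V:{A} ∪→ {A,T}; cost 1
[col 7] LVY: children LV:{A,T}, Y:{C} ∪→ {A,C,T}; cost 1
[col 7] DLVY: children D:{T}, LVY:{A,C,T} ∩→ {T}; cost 0
per-site changes: [3, 2, 0, 3, 2, 2, 2, 2]; total = 16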